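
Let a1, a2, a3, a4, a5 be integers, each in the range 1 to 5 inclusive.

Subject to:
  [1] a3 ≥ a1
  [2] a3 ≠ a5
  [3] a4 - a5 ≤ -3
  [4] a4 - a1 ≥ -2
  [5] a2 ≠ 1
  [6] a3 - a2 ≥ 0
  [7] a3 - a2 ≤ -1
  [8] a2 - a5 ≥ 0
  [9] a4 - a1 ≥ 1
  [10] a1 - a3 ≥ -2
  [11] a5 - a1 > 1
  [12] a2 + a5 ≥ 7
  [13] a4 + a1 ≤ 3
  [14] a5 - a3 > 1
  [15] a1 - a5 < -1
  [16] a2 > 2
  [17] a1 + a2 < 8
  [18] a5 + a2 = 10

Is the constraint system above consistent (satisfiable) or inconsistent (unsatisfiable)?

Constraints 3, 6, 8, 9, and 10 give a2 − a5 ≥ 0, a5 − a4 ≥ 3, a4 − a1 ≥ 1, a1 − a3 ≥ -2, a3 − a2 ≥ 0.
Adding all 5 inequalities: the left sides telescope to 0, and the right sides sum to 0 + 3 + 1 + (-2) + 0 = 2. So 0 ≥ 2, which is false.

Unsatisfiable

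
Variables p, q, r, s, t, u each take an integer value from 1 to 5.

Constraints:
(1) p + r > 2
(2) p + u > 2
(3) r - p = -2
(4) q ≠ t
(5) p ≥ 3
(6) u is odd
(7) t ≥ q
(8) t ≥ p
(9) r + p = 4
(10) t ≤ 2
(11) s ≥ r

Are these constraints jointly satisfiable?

From constraint 5: p ≥ 3. From constraints 8 and 10: p ≤ t and t ≤ 2, so p ≤ 2. But 2 < 3, so no value of p works.

Unsatisfiable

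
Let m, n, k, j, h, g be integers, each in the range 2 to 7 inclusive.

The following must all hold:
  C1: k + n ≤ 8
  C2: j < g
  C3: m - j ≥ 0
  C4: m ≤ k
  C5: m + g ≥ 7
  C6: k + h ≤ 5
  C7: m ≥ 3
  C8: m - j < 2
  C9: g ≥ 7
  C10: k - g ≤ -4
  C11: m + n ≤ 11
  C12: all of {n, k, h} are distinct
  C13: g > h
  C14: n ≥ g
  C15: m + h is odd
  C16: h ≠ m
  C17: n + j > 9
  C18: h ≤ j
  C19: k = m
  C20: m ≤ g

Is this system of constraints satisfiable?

Unsatisfiable

From constraints 4 and 7: k ≥ m ≥ 3. From constraints 9 and 14: n ≥ g ≥ 7. Hence k + n ≥ 10. But constraint 1 requires k + n ≤ 8, and 8 < 10. Contradiction.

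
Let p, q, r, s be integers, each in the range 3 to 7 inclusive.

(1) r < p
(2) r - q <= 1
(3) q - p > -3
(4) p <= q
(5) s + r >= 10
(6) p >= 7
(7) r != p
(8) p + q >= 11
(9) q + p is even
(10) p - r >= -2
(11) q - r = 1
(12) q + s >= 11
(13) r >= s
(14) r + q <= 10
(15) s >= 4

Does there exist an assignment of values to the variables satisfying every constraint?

Unsatisfiable

From constraints 13 and 15: r ≥ s ≥ 4. From constraints 4 and 6: q ≥ p ≥ 7. Hence r + q ≥ 11. But constraint 14 requires r + q ≤ 10, and 10 < 11. Contradiction.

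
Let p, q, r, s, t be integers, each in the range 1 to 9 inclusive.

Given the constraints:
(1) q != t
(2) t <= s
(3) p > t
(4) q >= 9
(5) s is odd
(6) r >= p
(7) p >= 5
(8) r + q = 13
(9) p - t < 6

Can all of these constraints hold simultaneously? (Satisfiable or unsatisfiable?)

From constraints 6 and 7: r ≥ p ≥ 5. From constraint 4: q ≥ 9. Hence r + q ≥ 14. But constraint 8 requires r + q = 13, and 13 < 14. Contradiction.

Unsatisfiable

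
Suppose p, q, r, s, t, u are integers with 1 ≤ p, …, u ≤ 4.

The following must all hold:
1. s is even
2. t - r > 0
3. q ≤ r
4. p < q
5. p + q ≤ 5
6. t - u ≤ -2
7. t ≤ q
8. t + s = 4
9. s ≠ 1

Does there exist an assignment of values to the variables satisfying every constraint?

Unsatisfiable

Constraints 2, 3, and 7 give r < t, t ≤ q, q ≤ r. Chaining: r < t ≤ q ≤ r, which forces r < r — impossible.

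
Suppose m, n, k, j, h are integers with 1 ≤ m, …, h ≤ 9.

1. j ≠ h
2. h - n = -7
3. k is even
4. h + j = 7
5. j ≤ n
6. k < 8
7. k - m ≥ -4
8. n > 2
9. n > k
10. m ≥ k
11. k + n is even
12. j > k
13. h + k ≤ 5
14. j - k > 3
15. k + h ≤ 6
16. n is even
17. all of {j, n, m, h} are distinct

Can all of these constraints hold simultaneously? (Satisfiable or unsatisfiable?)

The assignment m = 3, n = 8, k = 2, j = 6, h = 1 works:
  constraint 2 holds since h - n = -7.
  constraint 4 holds since h + j = 7.
The rest check out directly.

Satisfiable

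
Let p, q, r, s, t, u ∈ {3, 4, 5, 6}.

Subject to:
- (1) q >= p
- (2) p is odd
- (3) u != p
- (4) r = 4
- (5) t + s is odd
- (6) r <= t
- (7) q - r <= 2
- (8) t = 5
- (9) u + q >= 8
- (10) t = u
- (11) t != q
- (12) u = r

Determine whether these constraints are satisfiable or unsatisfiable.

Unsatisfiable

Constraint 8 fixes t = 5 and constraint 4 fixes r = 4. Constraints 10 and 12 give t = u = r, so t = r. But 5 ≠ 4 — contradiction.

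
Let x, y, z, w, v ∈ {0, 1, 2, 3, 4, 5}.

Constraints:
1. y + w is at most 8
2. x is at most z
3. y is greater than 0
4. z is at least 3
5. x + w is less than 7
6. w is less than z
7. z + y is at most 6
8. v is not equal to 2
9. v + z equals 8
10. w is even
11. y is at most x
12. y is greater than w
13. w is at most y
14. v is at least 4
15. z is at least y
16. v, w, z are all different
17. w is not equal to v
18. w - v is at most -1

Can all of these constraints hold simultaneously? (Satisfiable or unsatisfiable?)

Take x = 3, y = 3, z = 3, w = 2, v = 5. Then constraint 1: y + w = 5; constraint 5: x + w = 5, and every other listed constraint is also met.

Satisfiable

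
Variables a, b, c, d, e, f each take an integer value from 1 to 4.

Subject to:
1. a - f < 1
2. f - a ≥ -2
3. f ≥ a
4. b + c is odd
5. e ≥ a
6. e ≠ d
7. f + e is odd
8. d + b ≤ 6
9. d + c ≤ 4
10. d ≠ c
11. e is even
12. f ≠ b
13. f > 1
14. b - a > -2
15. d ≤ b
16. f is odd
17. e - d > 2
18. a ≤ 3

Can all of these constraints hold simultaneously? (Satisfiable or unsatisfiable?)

Satisfiable

Take a = 3, b = 2, c = 3, d = 1, e = 4, f = 3. Then constraint 1: a - f = 0; constraint 2: f - a = 0; constraint 8: d + b = 3, and every other listed constraint is also met.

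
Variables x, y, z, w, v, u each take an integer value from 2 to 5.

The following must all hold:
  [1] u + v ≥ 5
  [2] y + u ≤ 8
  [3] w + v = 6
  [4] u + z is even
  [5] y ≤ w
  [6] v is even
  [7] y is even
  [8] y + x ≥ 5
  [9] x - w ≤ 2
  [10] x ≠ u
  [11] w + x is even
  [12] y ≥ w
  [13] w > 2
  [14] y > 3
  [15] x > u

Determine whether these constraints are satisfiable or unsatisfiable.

Satisfiable

Take x = 4, y = 4, z = 5, w = 4, v = 2, u = 3. Then constraint 1: u + v = 5; constraint 2: y + u = 7; constraint 3: w + v = 6, and every other listed constraint is also met.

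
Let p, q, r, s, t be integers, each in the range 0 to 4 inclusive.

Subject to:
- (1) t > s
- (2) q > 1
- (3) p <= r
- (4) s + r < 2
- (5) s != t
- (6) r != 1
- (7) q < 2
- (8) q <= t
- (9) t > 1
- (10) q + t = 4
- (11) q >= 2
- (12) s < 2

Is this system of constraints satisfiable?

From constraint 11: q ≥ 2. From constraint 7: q ≤ 1. But 1 < 2, so no value of q works.

Unsatisfiable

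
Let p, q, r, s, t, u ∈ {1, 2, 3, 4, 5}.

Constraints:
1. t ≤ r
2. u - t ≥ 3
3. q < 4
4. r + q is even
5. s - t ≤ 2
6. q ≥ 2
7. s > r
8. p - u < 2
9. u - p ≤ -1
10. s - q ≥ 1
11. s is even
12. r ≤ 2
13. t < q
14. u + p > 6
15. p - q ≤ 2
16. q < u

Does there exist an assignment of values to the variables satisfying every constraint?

Constraints 2, 5, 9, 10, and 15 give q − p ≥ -2, p − u ≥ 1, u − t ≥ 3, t − s ≥ -2, s − q ≥ 1.
Adding all 5 inequalities: the left sides telescope to 0, and the right sides sum to (-2) + 1 + 3 + (-2) + 1 = 1. So 0 ≥ 1, which is false.

Unsatisfiable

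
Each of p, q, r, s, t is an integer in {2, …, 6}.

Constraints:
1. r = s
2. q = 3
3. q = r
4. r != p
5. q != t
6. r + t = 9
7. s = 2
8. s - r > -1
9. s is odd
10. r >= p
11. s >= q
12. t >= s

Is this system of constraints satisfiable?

Unsatisfiable

Constraint 2 fixes q = 3 and constraint 7 fixes s = 2. Constraints 1 and 3 give q = r = s, so q = s. But 3 ≠ 2 — contradiction.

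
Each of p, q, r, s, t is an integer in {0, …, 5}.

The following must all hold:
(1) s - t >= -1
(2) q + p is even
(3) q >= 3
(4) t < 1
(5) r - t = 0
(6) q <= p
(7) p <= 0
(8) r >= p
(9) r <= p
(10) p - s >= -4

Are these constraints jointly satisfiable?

From constraint 3: q ≥ 3. From constraints 6 and 7: q ≤ p and p ≤ 0, so q ≤ 0. But 0 < 3, so no value of q works.

Unsatisfiable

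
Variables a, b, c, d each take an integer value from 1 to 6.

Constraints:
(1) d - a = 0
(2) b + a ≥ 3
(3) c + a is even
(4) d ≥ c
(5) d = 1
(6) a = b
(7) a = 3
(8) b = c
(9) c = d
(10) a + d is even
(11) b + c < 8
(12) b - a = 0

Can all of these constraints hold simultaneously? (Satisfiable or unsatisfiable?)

Constraint 7 fixes a = 3 and constraint 5 fixes d = 1. Constraints 6, 8, and 9 give a = b = c = d, so a = d. But 3 ≠ 1 — contradiction.

Unsatisfiable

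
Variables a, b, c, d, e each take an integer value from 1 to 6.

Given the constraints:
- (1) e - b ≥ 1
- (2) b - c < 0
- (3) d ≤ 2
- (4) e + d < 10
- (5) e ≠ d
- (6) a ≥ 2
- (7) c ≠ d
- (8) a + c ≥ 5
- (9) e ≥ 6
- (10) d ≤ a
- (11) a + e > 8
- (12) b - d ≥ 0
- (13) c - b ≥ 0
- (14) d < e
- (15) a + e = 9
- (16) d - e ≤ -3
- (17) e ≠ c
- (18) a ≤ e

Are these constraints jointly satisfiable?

Try a = 3, b = 3, c = 5, d = 2, e = 6.
Check constraint 1: e - b = 3; constraint 2: b - c = -2. The remaining constraints are straightforward to verify.

Satisfiable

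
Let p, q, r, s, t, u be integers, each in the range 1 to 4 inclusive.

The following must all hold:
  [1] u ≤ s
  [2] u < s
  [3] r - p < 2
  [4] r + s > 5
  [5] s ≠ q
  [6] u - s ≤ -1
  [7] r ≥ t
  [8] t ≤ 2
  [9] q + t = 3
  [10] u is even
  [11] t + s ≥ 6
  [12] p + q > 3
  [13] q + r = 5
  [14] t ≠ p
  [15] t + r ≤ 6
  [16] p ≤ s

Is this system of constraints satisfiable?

Satisfiable

One satisfying assignment is p = 3, q = 1, r = 4, s = 4, t = 2, u = 2.
For the less obvious constraints — constraint 3: r - p = 1; constraint 4: r + s = 8; constraint 6: u - s = -2 — and the others hold by inspection.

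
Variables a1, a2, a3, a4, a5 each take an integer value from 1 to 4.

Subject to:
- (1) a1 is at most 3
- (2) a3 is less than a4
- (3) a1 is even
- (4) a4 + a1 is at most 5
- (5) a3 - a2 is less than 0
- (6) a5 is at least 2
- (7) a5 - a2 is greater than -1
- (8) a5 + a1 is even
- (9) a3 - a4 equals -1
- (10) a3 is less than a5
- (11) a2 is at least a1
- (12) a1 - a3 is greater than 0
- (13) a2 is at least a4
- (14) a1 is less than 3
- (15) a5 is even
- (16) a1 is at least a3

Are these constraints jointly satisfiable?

Satisfiable

The assignment a1 = 2, a2 = 4, a3 = 1, a4 = 2, a5 = 4 works:
  constraint 4 holds since a4 + a1 = 4.
  constraint 5 holds since a3 - a2 = -3.
  constraint 7 holds since a5 - a2 = 0.
The rest check out directly.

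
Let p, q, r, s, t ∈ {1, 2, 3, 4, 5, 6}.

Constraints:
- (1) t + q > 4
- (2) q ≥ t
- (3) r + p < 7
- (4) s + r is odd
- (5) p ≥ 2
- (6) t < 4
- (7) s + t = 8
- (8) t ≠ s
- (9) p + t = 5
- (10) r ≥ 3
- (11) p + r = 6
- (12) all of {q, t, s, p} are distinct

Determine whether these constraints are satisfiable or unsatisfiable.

Satisfiable

The assignment p = 3, q = 5, r = 3, s = 6, t = 2 works:
  constraint 1 holds since t + q = 7.
  constraint 3 holds since r + p = 6.
  constraint 7 holds since s + t = 8.
The rest check out directly.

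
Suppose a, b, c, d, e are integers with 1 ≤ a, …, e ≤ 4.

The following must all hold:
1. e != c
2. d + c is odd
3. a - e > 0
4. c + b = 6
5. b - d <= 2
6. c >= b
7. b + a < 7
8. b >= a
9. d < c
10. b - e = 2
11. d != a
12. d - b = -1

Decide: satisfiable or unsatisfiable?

Satisfiable

The assignment a = 3, b = 3, c = 3, d = 2, e = 1 works:
  constraint 3 holds since a - e = 2.
  constraint 4 holds since c + b = 6.
The rest check out directly.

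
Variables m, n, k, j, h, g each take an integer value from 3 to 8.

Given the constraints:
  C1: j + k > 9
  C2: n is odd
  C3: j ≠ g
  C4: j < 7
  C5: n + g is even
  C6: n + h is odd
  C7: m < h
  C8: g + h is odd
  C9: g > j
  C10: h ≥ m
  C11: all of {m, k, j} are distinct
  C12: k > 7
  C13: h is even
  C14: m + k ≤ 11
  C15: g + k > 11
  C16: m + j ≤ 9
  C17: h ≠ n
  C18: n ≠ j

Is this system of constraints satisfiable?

Setting (m, n, k, j, h, g) = (3, 3, 8, 4, 8, 5) satisfies everything: constraint 1: j + k = 12; constraint 14: m + k = 11; constraint 15: g + k = 13, and the others follow.

Satisfiable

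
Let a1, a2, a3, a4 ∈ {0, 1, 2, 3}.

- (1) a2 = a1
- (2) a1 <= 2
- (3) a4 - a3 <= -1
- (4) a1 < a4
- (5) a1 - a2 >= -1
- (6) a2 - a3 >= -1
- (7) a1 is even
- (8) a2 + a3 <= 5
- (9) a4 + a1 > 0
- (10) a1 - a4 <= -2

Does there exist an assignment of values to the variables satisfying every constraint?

Unsatisfiable

Constraints 3, 5, 6, and 10 give a3 − a4 ≥ 1, a4 − a1 ≥ 2, a1 − a2 ≥ -1, a2 − a3 ≥ -1.
Adding all 4 inequalities: the left sides telescope to 0, and the right sides sum to 1 + 2 + (-1) + (-1) = 1. So 0 ≥ 1, which is false.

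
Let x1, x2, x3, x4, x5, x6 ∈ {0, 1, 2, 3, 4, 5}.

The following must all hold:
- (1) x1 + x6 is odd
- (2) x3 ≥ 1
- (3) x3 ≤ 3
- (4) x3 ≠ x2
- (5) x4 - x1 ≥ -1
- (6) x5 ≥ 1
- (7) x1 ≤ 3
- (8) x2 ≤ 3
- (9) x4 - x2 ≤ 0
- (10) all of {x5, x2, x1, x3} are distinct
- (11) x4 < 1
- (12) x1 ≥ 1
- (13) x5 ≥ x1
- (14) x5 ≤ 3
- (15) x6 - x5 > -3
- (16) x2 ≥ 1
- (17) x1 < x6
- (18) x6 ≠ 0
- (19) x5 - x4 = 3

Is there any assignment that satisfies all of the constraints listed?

Constraints 2, 3, 6, 7, 8, 12, 14, and 16 confine each of x5, x2, x1, x3 to the 3 values {1, …, 3}.
Constraint 10 requires all 4 of them to be distinct, but only 3 values are available — impossible by the pigeonhole principle.

Unsatisfiable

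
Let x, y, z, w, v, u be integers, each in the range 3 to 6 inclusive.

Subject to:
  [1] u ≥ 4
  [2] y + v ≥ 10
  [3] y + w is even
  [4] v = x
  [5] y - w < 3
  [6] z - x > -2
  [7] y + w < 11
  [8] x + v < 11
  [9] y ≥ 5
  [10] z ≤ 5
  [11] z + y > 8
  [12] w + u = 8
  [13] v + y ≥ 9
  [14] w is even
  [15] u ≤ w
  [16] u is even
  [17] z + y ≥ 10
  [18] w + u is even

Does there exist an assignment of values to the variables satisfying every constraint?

Take x = 5, y = 6, z = 4, w = 4, v = 5, u = 4. Then constraint 2: y + v = 11; constraint 5: y - w = 2; constraint 6: z - x = -1, and every other listed constraint is also met.

Satisfiable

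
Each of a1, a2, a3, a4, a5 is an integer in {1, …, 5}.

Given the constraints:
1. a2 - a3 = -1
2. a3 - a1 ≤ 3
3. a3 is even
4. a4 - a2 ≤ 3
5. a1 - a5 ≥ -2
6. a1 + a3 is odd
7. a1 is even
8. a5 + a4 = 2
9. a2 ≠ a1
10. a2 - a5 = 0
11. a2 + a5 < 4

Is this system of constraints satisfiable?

Unsatisfiable

Constraint 7 makes a1 even and constraint 3 makes a3 even, so a1 + a3 must be even. Constraint 6 says a1 + a3 is odd — contradiction.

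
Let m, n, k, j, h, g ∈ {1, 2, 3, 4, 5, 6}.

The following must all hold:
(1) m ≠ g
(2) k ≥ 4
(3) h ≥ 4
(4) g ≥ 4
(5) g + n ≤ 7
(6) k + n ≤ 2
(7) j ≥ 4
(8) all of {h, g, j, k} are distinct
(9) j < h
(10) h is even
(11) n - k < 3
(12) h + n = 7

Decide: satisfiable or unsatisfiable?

Constraints 2, 3, 4, and 7 confine each of h, g, j, k to the 3 values {4, …, 6} (the domain already gives each ≤ 6).
Constraint 8 requires all 4 of them to be distinct, but only 3 values are available — impossible by the pigeonhole principle.

Unsatisfiable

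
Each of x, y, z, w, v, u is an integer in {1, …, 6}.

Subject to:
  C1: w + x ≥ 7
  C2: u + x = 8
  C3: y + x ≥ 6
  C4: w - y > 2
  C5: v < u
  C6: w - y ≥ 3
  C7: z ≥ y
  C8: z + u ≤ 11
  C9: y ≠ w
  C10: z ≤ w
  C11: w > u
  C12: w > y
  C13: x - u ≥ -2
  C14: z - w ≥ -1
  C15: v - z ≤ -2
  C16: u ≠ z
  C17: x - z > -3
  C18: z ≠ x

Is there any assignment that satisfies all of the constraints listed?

Satisfiable

Setting (x, y, z, w, v, u) = (4, 3, 6, 6, 3, 4) satisfies everything: constraint 1: w + x = 10; constraint 2: u + x = 8; constraint 3: y + x = 7, and the others follow.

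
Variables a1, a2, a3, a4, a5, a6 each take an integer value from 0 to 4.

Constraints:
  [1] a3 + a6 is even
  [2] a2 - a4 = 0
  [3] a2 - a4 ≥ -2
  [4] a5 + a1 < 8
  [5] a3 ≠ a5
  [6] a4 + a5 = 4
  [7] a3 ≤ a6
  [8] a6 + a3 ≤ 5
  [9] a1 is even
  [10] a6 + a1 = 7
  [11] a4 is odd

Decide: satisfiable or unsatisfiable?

One satisfying assignment is a1 = 4, a2 = 1, a3 = 1, a4 = 1, a5 = 3, a6 = 3.
For the less obvious constraints — constraint 2: a2 - a4 = 0; constraint 3: a2 - a4 = 0 — and the others hold by inspection.

Satisfiable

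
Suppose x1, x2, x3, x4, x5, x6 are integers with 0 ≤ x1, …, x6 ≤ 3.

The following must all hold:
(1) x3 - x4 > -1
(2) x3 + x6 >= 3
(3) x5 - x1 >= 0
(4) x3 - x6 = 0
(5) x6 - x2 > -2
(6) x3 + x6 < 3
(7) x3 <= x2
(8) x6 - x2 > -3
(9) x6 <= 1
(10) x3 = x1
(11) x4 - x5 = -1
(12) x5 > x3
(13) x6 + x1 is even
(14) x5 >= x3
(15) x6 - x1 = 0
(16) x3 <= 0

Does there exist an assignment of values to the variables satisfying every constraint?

Unsatisfiable

From constraint 16: x3 ≤ 0. From constraint 9: x6 ≤ 1. Hence x3 + x6 ≤ 1. But constraint 2 requires x3 + x6 ≥ 3, and 3 > 1. Contradiction.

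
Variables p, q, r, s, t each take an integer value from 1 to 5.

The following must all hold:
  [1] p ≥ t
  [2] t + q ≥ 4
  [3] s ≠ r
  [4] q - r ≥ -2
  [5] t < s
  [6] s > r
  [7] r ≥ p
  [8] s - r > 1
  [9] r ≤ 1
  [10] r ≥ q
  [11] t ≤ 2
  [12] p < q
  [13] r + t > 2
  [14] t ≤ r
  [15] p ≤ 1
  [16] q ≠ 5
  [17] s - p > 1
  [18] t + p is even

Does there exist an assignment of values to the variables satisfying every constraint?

From constraints 1 and 15: t ≤ p ≤ 1. From constraints 9 and 10: q ≤ r ≤ 1. Hence t + q ≤ 2. But constraint 2 requires t + q ≥ 4, and 4 > 2. Contradiction.

Unsatisfiable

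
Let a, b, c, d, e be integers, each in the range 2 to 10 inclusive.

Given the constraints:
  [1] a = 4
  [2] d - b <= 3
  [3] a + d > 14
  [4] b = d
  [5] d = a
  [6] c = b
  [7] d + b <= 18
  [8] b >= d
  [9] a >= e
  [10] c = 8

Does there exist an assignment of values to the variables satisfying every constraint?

Unsatisfiable

Constraint 10 fixes c = 8 and constraint 1 fixes a = 4. Constraints 4, 5, and 6 give c = b = d = a, so c = a. But 8 ≠ 4 — contradiction.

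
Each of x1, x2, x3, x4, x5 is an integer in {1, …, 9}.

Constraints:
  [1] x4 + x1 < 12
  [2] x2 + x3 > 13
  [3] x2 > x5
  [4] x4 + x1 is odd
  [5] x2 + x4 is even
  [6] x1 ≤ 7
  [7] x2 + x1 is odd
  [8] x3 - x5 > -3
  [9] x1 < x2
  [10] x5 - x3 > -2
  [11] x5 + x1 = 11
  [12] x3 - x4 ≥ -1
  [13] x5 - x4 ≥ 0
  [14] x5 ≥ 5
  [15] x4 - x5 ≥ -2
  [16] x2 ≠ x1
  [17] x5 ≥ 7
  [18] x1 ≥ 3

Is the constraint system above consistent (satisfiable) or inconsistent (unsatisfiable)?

Satisfiable

Try x1 = 4, x2 = 9, x3 = 6, x4 = 5, x5 = 7.
Check constraint 1: x4 + x1 = 9; constraint 2: x2 + x3 = 15. The remaining constraints are straightforward to verify.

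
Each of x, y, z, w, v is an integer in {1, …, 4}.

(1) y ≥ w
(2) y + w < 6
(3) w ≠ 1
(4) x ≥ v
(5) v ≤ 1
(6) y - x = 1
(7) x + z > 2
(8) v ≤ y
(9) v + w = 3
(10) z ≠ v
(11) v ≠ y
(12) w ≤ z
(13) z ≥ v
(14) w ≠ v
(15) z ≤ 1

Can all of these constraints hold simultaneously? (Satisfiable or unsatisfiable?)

From constraint 5: v ≤ 1. From constraints 12 and 15: w ≤ z ≤ 1. Hence v + w ≤ 2. But constraint 9 requires v + w = 3, and 3 > 2. Contradiction.

Unsatisfiable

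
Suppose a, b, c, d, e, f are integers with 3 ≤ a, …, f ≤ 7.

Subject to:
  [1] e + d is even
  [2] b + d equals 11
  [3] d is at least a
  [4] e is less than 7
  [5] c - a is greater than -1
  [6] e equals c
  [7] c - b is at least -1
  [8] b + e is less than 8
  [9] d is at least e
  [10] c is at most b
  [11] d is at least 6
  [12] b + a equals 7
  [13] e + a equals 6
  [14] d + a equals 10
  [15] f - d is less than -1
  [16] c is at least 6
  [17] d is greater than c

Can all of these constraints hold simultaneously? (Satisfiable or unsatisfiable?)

Unsatisfiable

From constraints 10 and 16: b ≥ c ≥ 6. From constraint 11: d ≥ 6. Hence b + d ≥ 12. But constraint 2 requires b + d = 11, and 11 < 12. Contradiction.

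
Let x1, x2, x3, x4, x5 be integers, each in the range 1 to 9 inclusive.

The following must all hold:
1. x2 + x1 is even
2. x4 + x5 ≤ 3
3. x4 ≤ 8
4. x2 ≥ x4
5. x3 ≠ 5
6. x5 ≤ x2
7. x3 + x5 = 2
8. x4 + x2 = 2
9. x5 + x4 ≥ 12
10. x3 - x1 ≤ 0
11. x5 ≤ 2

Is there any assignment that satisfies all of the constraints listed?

From constraint 11: x5 ≤ 2. From constraint 3: x4 ≤ 8. Hence x5 + x4 ≤ 10. But constraint 9 requires x5 + x4 ≥ 12, and 12 > 10. Contradiction.

Unsatisfiable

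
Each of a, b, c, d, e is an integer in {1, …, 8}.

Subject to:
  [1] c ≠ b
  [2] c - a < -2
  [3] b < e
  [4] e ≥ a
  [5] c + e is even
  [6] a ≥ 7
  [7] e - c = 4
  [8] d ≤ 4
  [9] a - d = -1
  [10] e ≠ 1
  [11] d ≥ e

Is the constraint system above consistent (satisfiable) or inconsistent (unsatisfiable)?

From constraints 4 and 6: e ≥ a and a ≥ 7, so e ≥ 7. From constraints 8 and 11: e ≤ d and d ≤ 4, so e ≤ 4. But 4 < 7, so no value of e works.

Unsatisfiable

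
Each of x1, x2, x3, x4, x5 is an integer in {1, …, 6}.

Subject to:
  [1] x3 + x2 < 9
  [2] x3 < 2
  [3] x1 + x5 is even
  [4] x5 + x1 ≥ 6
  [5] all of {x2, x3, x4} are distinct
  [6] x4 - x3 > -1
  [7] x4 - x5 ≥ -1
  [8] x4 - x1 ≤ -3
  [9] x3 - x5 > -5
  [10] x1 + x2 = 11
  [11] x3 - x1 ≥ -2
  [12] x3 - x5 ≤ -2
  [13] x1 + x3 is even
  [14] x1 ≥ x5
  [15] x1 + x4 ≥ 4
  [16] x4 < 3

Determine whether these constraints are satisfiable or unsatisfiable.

Constraints 7, 8, 11, and 12 give x5 − x3 ≥ 2, x3 − x1 ≥ -2, x1 − x4 ≥ 3, x4 − x5 ≥ -1.
Adding all 4 inequalities: the left sides telescope to 0, and the right sides sum to 2 + (-2) + 3 + (-1) = 2. So 0 ≥ 2, which is false.

Unsatisfiable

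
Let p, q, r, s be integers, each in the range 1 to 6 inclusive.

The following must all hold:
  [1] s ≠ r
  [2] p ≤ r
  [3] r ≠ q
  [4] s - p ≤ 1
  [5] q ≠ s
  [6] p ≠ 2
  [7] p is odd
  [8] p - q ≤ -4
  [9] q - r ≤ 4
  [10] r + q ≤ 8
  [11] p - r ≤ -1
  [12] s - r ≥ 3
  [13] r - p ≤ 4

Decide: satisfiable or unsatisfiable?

Unsatisfiable

Constraints 4, 8, 9, and 12 give r − q ≥ -4, q − p ≥ 4, p − s ≥ -1, s − r ≥ 3.
Adding all 4 inequalities: the left sides telescope to 0, and the right sides sum to (-4) + 4 + (-1) + 3 = 2. So 0 ≥ 2, which is false.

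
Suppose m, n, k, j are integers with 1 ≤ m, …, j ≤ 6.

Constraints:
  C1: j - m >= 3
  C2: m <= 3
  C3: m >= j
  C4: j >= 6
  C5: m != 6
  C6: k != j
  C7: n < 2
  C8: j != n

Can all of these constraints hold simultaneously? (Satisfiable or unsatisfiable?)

Unsatisfiable

From constraints 3 and 4: m ≥ j and j ≥ 6, so m ≥ 6. From constraint 2: m ≤ 3. But 3 < 6, so no value of m works.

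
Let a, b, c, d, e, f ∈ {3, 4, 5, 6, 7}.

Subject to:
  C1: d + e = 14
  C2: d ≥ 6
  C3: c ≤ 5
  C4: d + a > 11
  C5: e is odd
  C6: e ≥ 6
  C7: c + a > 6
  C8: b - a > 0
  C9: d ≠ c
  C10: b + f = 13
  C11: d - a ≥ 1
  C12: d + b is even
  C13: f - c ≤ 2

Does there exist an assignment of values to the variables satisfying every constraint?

Satisfiable

Take a = 5, b = 7, c = 4, d = 7, e = 7, f = 6. Then constraint 1: d + e = 14; constraint 4: d + a = 12, and every other listed constraint is also met.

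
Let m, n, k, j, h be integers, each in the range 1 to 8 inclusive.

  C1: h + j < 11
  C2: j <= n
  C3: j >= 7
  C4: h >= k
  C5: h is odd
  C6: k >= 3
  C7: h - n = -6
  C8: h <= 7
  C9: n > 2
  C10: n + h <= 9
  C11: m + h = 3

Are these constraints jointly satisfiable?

From constraints 2 and 3: n ≥ j ≥ 7. From constraints 4 and 6: h ≥ k ≥ 3. Hence n + h ≥ 10. But constraint 10 requires n + h ≤ 9, and 9 < 10. Contradiction.

Unsatisfiable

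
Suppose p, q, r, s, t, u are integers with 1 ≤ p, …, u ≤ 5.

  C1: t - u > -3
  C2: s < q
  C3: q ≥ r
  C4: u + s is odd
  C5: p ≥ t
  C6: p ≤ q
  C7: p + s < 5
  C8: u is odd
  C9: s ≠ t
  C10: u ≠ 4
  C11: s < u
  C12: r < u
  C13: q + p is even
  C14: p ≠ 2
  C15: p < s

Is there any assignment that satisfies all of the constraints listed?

Satisfiable

Take p = 1, q = 5, r = 1, s = 2, t = 1, u = 3. Then constraint 1: t - u = -2; constraint 7: p + s = 3, and every other listed constraint is also met.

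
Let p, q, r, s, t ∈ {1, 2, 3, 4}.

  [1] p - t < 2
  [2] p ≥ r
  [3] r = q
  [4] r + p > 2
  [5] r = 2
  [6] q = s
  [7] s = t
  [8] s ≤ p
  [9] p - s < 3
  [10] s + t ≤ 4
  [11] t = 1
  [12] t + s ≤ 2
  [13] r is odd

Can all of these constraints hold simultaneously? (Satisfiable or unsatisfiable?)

Unsatisfiable

Constraint 5 fixes r = 2 and constraint 11 fixes t = 1. Constraints 3, 6, and 7 give r = q = s = t, so r = t. But 2 ≠ 1 — contradiction.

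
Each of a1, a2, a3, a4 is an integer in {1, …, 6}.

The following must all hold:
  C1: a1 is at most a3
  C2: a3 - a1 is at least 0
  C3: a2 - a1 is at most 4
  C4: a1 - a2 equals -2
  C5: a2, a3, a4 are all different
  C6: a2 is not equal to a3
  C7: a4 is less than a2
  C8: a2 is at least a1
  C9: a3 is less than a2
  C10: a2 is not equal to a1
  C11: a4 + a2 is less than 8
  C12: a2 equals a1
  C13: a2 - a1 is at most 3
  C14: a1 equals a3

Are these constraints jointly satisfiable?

From constraints 12 and 14, a2 = a1 = a3, so a2 = a3. But constraint 6 says a2 ≠ a3. Contradiction.

Unsatisfiable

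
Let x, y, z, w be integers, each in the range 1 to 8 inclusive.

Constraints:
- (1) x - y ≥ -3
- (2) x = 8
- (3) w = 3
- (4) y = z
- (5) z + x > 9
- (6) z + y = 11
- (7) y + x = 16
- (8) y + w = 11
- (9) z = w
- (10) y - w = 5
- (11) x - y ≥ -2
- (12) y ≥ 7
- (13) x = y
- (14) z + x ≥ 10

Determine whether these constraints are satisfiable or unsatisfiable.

Unsatisfiable

Constraint 2 fixes x = 8 and constraint 3 fixes w = 3. Constraints 4, 9, and 13 give x = y = z = w, so x = w. But 8 ≠ 3 — contradiction.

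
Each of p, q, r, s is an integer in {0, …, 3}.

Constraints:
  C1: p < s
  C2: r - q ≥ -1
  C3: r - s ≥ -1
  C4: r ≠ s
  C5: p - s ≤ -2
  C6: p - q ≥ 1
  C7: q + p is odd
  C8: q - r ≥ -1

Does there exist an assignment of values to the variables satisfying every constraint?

Constraints 3, 5, 6, and 8 give p − q ≥ 1, q − r ≥ -1, r − s ≥ -1, s − p ≥ 2.
Adding all 4 inequalities: the left sides telescope to 0, and the right sides sum to 1 + (-1) + (-1) + 2 = 1. So 0 ≥ 1, which is false.

Unsatisfiable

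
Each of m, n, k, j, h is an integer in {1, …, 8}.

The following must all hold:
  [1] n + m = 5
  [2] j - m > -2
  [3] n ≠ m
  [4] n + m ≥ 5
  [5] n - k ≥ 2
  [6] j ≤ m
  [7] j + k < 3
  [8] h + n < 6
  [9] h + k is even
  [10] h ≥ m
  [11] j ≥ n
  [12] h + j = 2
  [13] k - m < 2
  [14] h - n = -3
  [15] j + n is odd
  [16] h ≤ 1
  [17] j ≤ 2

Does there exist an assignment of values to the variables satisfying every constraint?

From constraints 11 and 17: n ≤ j ≤ 2. From constraints 10 and 16: m ≤ h ≤ 1. Hence n + m ≤ 3. But constraint 4 requires n + m ≥ 5, and 5 > 3. Contradiction.

Unsatisfiable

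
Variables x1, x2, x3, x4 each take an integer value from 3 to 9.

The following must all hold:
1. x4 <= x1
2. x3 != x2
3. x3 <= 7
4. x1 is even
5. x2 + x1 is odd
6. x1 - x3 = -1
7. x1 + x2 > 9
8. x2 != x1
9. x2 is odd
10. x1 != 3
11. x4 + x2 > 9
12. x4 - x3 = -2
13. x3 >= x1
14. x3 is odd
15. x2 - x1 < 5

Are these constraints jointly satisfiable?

Satisfiable

Setting (x1, x2, x3, x4) = (4, 7, 5, 3) satisfies everything: constraint 6: x1 - x3 = -1; constraint 7: x1 + x2 = 11, and the others follow.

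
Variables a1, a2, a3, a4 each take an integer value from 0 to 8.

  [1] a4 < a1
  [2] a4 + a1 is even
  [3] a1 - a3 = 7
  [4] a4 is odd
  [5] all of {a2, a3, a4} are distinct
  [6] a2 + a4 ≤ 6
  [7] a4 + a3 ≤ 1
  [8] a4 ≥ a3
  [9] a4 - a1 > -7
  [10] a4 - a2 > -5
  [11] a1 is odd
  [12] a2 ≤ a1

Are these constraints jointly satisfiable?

Take a1 = 7, a2 = 5, a3 = 0, a4 = 1. Then constraint 3: a1 - a3 = 7; constraint 6: a2 + a4 = 6; constraint 7: a4 + a3 = 1, and every other listed constraint is also met.

Satisfiable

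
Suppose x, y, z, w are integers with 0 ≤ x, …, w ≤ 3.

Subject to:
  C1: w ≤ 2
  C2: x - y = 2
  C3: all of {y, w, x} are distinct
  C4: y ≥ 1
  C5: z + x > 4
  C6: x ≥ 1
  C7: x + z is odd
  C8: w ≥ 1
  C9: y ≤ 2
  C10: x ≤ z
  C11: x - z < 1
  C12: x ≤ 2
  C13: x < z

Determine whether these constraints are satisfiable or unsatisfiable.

Constraints 1, 4, 6, 8, 9, and 12 confine each of y, w, x to the 2 values {1, 2}.
Constraint 3 requires all 3 of them to be distinct, but only 2 values are available — impossible by the pigeonhole principle.

Unsatisfiable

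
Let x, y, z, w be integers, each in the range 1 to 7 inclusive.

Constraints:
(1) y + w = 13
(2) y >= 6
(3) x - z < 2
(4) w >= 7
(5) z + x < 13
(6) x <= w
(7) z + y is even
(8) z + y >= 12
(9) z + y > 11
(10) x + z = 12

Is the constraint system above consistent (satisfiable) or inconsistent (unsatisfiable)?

Try x = 6, y = 6, z = 6, w = 7.
Check constraint 1: y + w = 13; constraint 3: x - z = 0. The remaining constraints are straightforward to verify.

Satisfiable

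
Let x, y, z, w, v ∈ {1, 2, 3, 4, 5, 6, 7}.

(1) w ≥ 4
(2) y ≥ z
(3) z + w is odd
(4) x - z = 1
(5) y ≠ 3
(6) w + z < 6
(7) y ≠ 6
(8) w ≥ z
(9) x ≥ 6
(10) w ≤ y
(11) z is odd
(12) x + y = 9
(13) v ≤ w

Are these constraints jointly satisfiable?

Unsatisfiable

From constraint 9: x ≥ 6. From constraints 1 and 10: y ≥ w ≥ 4. Hence x + y ≥ 10. But constraint 12 requires x + y = 9, and 9 < 10. Contradiction.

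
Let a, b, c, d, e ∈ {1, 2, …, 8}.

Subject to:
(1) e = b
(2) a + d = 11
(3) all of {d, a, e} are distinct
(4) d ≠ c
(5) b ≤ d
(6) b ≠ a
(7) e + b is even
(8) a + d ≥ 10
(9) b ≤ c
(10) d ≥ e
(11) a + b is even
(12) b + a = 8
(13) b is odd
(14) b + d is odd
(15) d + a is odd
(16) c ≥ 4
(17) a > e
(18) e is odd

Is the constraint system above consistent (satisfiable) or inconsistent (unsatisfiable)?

One satisfying assignment is a = 7, b = 1, c = 7, d = 4, e = 1.
For the less obvious constraints — constraint 2: a + d = 11; constraint 8: a + d = 11; constraint 12: b + a = 8 — and the others hold by inspection.

Satisfiable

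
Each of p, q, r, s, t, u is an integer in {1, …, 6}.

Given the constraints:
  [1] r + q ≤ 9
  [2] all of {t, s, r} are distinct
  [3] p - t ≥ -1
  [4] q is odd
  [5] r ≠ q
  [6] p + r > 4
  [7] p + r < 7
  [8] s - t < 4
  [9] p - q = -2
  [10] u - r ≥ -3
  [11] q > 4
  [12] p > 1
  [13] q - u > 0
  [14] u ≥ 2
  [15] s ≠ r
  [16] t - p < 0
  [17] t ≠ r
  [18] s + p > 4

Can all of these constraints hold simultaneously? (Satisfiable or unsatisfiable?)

Satisfiable

Take p = 3, q = 5, r = 2, s = 3, t = 1, u = 2. Then constraint 1: r + q = 7; constraint 3: p - t = 2; constraint 6: p + r = 5, and every other listed constraint is also met.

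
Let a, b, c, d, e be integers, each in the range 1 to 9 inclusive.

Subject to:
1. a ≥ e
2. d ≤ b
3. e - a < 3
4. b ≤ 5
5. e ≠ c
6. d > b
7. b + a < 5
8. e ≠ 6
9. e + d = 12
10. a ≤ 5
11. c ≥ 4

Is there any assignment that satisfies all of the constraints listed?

From constraints 1 and 10: e ≤ a ≤ 5. From constraints 2 and 4: d ≤ b ≤ 5. Hence e + d ≤ 10. But constraint 9 requires e + d = 12, and 12 > 10. Contradiction.

Unsatisfiable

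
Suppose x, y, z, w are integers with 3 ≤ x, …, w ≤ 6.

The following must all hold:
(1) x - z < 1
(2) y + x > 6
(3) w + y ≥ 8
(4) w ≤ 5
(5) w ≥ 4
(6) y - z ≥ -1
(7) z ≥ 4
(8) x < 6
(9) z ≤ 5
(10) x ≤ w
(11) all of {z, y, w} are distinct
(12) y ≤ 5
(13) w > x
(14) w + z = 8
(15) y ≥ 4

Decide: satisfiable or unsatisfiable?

Constraints 4, 5, 7, 9, 12, and 15 confine each of z, y, w to the 2 values {4, 5}.
Constraint 11 requires all 3 of them to be distinct, but only 2 values are available — impossible by the pigeonhole principle.

Unsatisfiable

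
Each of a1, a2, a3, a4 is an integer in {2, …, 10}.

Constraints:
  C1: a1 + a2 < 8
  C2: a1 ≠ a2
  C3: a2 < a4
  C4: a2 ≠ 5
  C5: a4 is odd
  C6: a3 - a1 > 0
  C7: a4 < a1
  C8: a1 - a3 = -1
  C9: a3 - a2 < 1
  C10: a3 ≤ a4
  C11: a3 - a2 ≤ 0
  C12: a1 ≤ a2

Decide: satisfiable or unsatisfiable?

Constraints 3, 6, 7, and 11 give a3 ≤ a2, a2 < a4, a4 < a1, a1 < a3. Chaining: a3 ≤ a2 < a4 < a1 < a3, which forces a3 < a3 — impossible.

Unsatisfiable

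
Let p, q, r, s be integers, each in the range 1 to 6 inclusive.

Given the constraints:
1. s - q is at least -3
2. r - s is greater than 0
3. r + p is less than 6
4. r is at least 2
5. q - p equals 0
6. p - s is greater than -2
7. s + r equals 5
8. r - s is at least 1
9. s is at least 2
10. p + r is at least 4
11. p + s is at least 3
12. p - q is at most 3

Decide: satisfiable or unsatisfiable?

Try p = 2, q = 2, r = 3, s = 2.
Check constraint 1: s - q = 0; constraint 2: r - s = 1. The remaining constraints are straightforward to verify.

Satisfiable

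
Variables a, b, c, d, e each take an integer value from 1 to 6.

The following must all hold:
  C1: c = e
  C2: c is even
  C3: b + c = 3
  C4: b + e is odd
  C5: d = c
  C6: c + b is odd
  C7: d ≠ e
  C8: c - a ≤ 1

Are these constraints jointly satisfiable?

From constraints 1 and 5, d = c = e, so d = e. But constraint 7 says d ≠ e. Contradiction.

Unsatisfiable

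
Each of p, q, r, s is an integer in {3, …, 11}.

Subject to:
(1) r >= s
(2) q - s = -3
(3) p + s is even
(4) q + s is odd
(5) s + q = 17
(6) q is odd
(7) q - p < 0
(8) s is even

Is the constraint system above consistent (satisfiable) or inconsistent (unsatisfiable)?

Satisfiable

Setting (p, q, r, s) = (10, 7, 10, 10) satisfies everything: constraint 2: q - s = -3; constraint 5: s + q = 17; constraint 7: q - p = -3, and the others follow.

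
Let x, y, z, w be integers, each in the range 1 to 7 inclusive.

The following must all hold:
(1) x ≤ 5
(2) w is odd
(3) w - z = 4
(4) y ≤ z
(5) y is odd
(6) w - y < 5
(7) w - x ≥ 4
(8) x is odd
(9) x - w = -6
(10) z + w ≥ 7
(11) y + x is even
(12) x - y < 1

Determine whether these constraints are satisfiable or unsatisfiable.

Satisfiable

Setting (x, y, z, w) = (1, 3, 3, 7) satisfies everything: constraint 3: w - z = 4; constraint 6: w - y = 4, and the others follow.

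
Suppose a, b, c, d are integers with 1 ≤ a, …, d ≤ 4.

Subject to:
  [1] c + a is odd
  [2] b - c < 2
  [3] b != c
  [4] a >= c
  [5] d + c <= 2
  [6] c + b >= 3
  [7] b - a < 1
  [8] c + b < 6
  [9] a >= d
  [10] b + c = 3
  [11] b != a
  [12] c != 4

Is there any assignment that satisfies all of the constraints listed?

Satisfiable

Try a = 4, b = 2, c = 1, d = 1.
Check constraint 2: b - c = 1; constraint 5: d + c = 2. The remaining constraints are straightforward to verify.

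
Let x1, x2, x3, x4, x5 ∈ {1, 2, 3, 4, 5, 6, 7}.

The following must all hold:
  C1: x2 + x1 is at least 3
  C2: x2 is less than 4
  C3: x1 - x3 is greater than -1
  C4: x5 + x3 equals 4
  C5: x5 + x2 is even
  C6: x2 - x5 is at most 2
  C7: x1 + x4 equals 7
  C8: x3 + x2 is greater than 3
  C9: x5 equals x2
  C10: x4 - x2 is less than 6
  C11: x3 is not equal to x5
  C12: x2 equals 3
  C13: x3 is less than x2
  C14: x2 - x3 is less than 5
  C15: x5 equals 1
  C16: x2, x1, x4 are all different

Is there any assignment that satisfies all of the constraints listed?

Unsatisfiable

Constraint 15 fixes x5 = 1 and constraint 12 fixes x2 = 3, but constraint 9 requires x5 = x2. Since 1 ≠ 3, contradiction.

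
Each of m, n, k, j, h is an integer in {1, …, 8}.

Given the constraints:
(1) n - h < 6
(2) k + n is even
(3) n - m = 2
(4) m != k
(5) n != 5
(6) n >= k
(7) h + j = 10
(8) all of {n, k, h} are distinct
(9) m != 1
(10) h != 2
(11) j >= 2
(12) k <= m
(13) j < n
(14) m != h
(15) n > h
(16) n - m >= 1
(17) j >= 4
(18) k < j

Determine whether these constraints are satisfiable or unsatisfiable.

Setting (m, n, k, j, h) = (5, 7, 1, 6, 4) satisfies everything: constraint 1: n - h = 3; constraint 3: n - m = 2; constraint 7: h + j = 10, and the others follow.

Satisfiable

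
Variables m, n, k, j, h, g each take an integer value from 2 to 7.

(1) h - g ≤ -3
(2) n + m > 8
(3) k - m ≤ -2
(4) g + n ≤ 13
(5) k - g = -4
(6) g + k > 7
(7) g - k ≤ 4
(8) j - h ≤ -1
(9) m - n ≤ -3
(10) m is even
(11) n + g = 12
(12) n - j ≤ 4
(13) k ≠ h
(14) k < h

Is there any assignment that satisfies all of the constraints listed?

Constraints 1, 3, 7, 8, 9, and 12 give n − m ≥ 3, m − k ≥ 2, k − g ≥ -4, g − h ≥ 3, h − j ≥ 1, j − n ≥ -4.
Adding all 6 inequalities: the left sides telescope to 0, and the right sides sum to 3 + 2 + (-4) + 3 + 1 + (-4) = 1. So 0 ≥ 1, which is false.

Unsatisfiable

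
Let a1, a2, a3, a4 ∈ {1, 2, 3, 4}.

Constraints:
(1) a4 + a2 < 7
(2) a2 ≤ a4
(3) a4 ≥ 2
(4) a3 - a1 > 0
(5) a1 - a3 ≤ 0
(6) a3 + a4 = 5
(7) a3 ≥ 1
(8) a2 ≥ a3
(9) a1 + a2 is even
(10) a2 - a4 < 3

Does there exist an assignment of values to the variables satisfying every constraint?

Satisfiable

One satisfying assignment is a1 = 1, a2 = 3, a3 = 2, a4 = 3.
For the less obvious constraints — constraint 1: a4 + a2 = 6; constraint 4: a3 - a1 = 1 — and the others hold by inspection.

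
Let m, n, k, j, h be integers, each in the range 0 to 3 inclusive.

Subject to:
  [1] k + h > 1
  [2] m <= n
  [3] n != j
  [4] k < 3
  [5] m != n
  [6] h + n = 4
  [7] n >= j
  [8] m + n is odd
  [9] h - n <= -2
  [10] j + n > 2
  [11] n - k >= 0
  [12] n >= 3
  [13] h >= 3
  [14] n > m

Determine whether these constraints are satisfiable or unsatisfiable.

Unsatisfiable

From constraint 13: h ≥ 3. From constraint 12: n ≥ 3. Hence h + n ≥ 6. But constraint 6 requires h + n = 4, and 4 < 6. Contradiction.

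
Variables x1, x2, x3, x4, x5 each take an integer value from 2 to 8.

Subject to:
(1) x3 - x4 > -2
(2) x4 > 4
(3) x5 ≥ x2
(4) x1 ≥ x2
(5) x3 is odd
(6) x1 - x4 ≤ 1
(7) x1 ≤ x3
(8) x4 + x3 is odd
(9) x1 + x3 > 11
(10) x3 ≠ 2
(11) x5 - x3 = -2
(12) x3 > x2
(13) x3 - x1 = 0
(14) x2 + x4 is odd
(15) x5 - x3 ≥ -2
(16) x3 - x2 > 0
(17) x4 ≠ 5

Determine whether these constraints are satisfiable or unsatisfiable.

Try x1 = 7, x2 = 5, x3 = 7, x4 = 8, x5 = 5.
Check constraint 1: x3 - x4 = -1; constraint 6: x1 - x4 = -1; constraint 9: x1 + x3 = 14. The remaining constraints are straightforward to verify.

Satisfiable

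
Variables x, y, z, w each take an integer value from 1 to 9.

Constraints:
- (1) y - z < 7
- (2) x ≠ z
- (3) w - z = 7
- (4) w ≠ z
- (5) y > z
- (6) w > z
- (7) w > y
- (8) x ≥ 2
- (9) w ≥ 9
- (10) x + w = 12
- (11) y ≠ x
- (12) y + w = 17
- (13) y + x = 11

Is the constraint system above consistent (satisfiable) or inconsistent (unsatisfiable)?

One satisfying assignment is x = 3, y = 8, z = 2, w = 9.
For the less obvious constraints — constraint 1: y - z = 6; constraint 3: w - z = 7; constraint 10: x + w = 12 — and the others hold by inspection.

Satisfiable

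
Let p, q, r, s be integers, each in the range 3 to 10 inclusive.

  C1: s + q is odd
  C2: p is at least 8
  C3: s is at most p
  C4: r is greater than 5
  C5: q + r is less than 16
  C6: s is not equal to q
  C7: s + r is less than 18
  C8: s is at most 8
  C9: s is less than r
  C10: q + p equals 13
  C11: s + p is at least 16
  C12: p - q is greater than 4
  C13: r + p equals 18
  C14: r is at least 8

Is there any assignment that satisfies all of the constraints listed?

One satisfying assignment is p = 9, q = 4, r = 9, s = 7.
For the less obvious constraints — constraint 5: q + r = 13; constraint 7: s + r = 16 — and the others hold by inspection.

Satisfiable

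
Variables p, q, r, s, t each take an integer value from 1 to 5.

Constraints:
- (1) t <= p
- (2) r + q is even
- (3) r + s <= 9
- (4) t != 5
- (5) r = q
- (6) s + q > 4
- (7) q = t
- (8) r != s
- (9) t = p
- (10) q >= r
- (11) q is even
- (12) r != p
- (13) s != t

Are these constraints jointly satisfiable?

Unsatisfiable

From constraints 5, 7, and 9, r = q = t = p, so r = p. But constraint 12 says r ≠ p. Contradiction.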